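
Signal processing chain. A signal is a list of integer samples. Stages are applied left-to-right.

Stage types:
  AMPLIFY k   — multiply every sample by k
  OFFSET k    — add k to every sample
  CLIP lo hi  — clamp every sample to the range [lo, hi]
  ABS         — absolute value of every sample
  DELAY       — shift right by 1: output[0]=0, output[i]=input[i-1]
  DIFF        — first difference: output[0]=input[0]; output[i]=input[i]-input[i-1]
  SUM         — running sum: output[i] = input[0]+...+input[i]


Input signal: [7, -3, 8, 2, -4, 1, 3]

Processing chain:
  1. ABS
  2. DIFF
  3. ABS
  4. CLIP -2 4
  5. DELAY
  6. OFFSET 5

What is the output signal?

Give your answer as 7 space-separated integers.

Input: [7, -3, 8, 2, -4, 1, 3]
Stage 1 (ABS): |7|=7, |-3|=3, |8|=8, |2|=2, |-4|=4, |1|=1, |3|=3 -> [7, 3, 8, 2, 4, 1, 3]
Stage 2 (DIFF): s[0]=7, 3-7=-4, 8-3=5, 2-8=-6, 4-2=2, 1-4=-3, 3-1=2 -> [7, -4, 5, -6, 2, -3, 2]
Stage 3 (ABS): |7|=7, |-4|=4, |5|=5, |-6|=6, |2|=2, |-3|=3, |2|=2 -> [7, 4, 5, 6, 2, 3, 2]
Stage 4 (CLIP -2 4): clip(7,-2,4)=4, clip(4,-2,4)=4, clip(5,-2,4)=4, clip(6,-2,4)=4, clip(2,-2,4)=2, clip(3,-2,4)=3, clip(2,-2,4)=2 -> [4, 4, 4, 4, 2, 3, 2]
Stage 5 (DELAY): [0, 4, 4, 4, 4, 2, 3] = [0, 4, 4, 4, 4, 2, 3] -> [0, 4, 4, 4, 4, 2, 3]
Stage 6 (OFFSET 5): 0+5=5, 4+5=9, 4+5=9, 4+5=9, 4+5=9, 2+5=7, 3+5=8 -> [5, 9, 9, 9, 9, 7, 8]

Answer: 5 9 9 9 9 7 8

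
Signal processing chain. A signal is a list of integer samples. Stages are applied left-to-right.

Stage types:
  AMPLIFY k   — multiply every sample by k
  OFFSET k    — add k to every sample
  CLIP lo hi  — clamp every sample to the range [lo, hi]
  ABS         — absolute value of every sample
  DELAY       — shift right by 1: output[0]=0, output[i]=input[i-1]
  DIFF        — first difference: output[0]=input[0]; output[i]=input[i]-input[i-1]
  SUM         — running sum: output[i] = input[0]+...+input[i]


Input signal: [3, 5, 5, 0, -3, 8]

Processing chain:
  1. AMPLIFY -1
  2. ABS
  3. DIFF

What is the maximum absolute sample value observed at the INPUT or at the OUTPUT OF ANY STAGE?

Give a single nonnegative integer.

Input: [3, 5, 5, 0, -3, 8] (max |s|=8)
Stage 1 (AMPLIFY -1): 3*-1=-3, 5*-1=-5, 5*-1=-5, 0*-1=0, -3*-1=3, 8*-1=-8 -> [-3, -5, -5, 0, 3, -8] (max |s|=8)
Stage 2 (ABS): |-3|=3, |-5|=5, |-5|=5, |0|=0, |3|=3, |-8|=8 -> [3, 5, 5, 0, 3, 8] (max |s|=8)
Stage 3 (DIFF): s[0]=3, 5-3=2, 5-5=0, 0-5=-5, 3-0=3, 8-3=5 -> [3, 2, 0, -5, 3, 5] (max |s|=5)
Overall max amplitude: 8

Answer: 8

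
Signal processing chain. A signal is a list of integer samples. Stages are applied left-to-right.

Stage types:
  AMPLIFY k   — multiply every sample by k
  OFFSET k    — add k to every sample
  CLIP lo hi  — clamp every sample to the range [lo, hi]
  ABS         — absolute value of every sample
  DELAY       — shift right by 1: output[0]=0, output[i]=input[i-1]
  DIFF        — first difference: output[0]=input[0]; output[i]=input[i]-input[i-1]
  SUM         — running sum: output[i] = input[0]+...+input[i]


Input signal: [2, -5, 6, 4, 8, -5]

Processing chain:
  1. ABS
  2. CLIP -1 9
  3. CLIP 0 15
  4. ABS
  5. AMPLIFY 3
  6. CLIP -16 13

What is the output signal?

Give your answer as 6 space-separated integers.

Input: [2, -5, 6, 4, 8, -5]
Stage 1 (ABS): |2|=2, |-5|=5, |6|=6, |4|=4, |8|=8, |-5|=5 -> [2, 5, 6, 4, 8, 5]
Stage 2 (CLIP -1 9): clip(2,-1,9)=2, clip(5,-1,9)=5, clip(6,-1,9)=6, clip(4,-1,9)=4, clip(8,-1,9)=8, clip(5,-1,9)=5 -> [2, 5, 6, 4, 8, 5]
Stage 3 (CLIP 0 15): clip(2,0,15)=2, clip(5,0,15)=5, clip(6,0,15)=6, clip(4,0,15)=4, clip(8,0,15)=8, clip(5,0,15)=5 -> [2, 5, 6, 4, 8, 5]
Stage 4 (ABS): |2|=2, |5|=5, |6|=6, |4|=4, |8|=8, |5|=5 -> [2, 5, 6, 4, 8, 5]
Stage 5 (AMPLIFY 3): 2*3=6, 5*3=15, 6*3=18, 4*3=12, 8*3=24, 5*3=15 -> [6, 15, 18, 12, 24, 15]
Stage 6 (CLIP -16 13): clip(6,-16,13)=6, clip(15,-16,13)=13, clip(18,-16,13)=13, clip(12,-16,13)=12, clip(24,-16,13)=13, clip(15,-16,13)=13 -> [6, 13, 13, 12, 13, 13]

Answer: 6 13 13 12 13 13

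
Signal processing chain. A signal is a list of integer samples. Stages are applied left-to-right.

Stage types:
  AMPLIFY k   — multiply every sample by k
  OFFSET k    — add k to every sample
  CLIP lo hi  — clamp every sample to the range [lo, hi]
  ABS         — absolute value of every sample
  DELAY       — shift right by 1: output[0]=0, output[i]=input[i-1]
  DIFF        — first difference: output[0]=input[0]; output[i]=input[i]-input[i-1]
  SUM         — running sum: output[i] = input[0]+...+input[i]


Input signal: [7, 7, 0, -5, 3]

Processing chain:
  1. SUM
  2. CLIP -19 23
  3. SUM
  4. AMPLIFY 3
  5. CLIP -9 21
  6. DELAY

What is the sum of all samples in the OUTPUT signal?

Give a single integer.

Input: [7, 7, 0, -5, 3]
Stage 1 (SUM): sum[0..0]=7, sum[0..1]=14, sum[0..2]=14, sum[0..3]=9, sum[0..4]=12 -> [7, 14, 14, 9, 12]
Stage 2 (CLIP -19 23): clip(7,-19,23)=7, clip(14,-19,23)=14, clip(14,-19,23)=14, clip(9,-19,23)=9, clip(12,-19,23)=12 -> [7, 14, 14, 9, 12]
Stage 3 (SUM): sum[0..0]=7, sum[0..1]=21, sum[0..2]=35, sum[0..3]=44, sum[0..4]=56 -> [7, 21, 35, 44, 56]
Stage 4 (AMPLIFY 3): 7*3=21, 21*3=63, 35*3=105, 44*3=132, 56*3=168 -> [21, 63, 105, 132, 168]
Stage 5 (CLIP -9 21): clip(21,-9,21)=21, clip(63,-9,21)=21, clip(105,-9,21)=21, clip(132,-9,21)=21, clip(168,-9,21)=21 -> [21, 21, 21, 21, 21]
Stage 6 (DELAY): [0, 21, 21, 21, 21] = [0, 21, 21, 21, 21] -> [0, 21, 21, 21, 21]
Output sum: 84

Answer: 84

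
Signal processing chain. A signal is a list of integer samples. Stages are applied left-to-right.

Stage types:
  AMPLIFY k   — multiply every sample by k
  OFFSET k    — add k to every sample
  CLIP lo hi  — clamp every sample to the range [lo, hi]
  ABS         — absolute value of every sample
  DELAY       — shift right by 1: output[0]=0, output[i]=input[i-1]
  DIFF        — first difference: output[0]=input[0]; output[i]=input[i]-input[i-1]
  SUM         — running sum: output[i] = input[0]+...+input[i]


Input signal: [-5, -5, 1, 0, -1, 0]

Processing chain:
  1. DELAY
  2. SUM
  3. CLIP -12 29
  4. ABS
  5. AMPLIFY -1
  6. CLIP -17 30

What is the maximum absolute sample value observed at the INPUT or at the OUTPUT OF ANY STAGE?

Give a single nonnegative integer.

Input: [-5, -5, 1, 0, -1, 0] (max |s|=5)
Stage 1 (DELAY): [0, -5, -5, 1, 0, -1] = [0, -5, -5, 1, 0, -1] -> [0, -5, -5, 1, 0, -1] (max |s|=5)
Stage 2 (SUM): sum[0..0]=0, sum[0..1]=-5, sum[0..2]=-10, sum[0..3]=-9, sum[0..4]=-9, sum[0..5]=-10 -> [0, -5, -10, -9, -9, -10] (max |s|=10)
Stage 3 (CLIP -12 29): clip(0,-12,29)=0, clip(-5,-12,29)=-5, clip(-10,-12,29)=-10, clip(-9,-12,29)=-9, clip(-9,-12,29)=-9, clip(-10,-12,29)=-10 -> [0, -5, -10, -9, -9, -10] (max |s|=10)
Stage 4 (ABS): |0|=0, |-5|=5, |-10|=10, |-9|=9, |-9|=9, |-10|=10 -> [0, 5, 10, 9, 9, 10] (max |s|=10)
Stage 5 (AMPLIFY -1): 0*-1=0, 5*-1=-5, 10*-1=-10, 9*-1=-9, 9*-1=-9, 10*-1=-10 -> [0, -5, -10, -9, -9, -10] (max |s|=10)
Stage 6 (CLIP -17 30): clip(0,-17,30)=0, clip(-5,-17,30)=-5, clip(-10,-17,30)=-10, clip(-9,-17,30)=-9, clip(-9,-17,30)=-9, clip(-10,-17,30)=-10 -> [0, -5, -10, -9, -9, -10] (max |s|=10)
Overall max amplitude: 10

Answer: 10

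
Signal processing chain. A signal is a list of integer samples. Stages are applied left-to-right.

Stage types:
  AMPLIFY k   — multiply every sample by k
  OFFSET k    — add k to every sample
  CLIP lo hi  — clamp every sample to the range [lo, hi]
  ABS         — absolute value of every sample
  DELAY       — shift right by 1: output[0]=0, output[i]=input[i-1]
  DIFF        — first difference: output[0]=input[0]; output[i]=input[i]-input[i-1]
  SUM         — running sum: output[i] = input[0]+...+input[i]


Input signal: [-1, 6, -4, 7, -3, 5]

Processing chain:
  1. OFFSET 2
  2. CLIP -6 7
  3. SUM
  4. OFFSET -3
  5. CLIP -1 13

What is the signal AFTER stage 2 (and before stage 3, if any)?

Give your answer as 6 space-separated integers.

Input: [-1, 6, -4, 7, -3, 5]
Stage 1 (OFFSET 2): -1+2=1, 6+2=8, -4+2=-2, 7+2=9, -3+2=-1, 5+2=7 -> [1, 8, -2, 9, -1, 7]
Stage 2 (CLIP -6 7): clip(1,-6,7)=1, clip(8,-6,7)=7, clip(-2,-6,7)=-2, clip(9,-6,7)=7, clip(-1,-6,7)=-1, clip(7,-6,7)=7 -> [1, 7, -2, 7, -1, 7]

Answer: 1 7 -2 7 -1 7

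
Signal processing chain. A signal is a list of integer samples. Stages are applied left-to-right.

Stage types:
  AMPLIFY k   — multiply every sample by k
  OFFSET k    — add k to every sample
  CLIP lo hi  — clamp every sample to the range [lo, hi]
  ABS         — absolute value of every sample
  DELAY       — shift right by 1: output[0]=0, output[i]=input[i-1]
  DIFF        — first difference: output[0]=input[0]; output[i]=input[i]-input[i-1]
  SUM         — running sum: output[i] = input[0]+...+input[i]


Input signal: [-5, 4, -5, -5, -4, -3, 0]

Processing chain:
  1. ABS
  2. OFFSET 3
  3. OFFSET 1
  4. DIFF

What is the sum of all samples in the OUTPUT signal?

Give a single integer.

Input: [-5, 4, -5, -5, -4, -3, 0]
Stage 1 (ABS): |-5|=5, |4|=4, |-5|=5, |-5|=5, |-4|=4, |-3|=3, |0|=0 -> [5, 4, 5, 5, 4, 3, 0]
Stage 2 (OFFSET 3): 5+3=8, 4+3=7, 5+3=8, 5+3=8, 4+3=7, 3+3=6, 0+3=3 -> [8, 7, 8, 8, 7, 6, 3]
Stage 3 (OFFSET 1): 8+1=9, 7+1=8, 8+1=9, 8+1=9, 7+1=8, 6+1=7, 3+1=4 -> [9, 8, 9, 9, 8, 7, 4]
Stage 4 (DIFF): s[0]=9, 8-9=-1, 9-8=1, 9-9=0, 8-9=-1, 7-8=-1, 4-7=-3 -> [9, -1, 1, 0, -1, -1, -3]
Output sum: 4

Answer: 4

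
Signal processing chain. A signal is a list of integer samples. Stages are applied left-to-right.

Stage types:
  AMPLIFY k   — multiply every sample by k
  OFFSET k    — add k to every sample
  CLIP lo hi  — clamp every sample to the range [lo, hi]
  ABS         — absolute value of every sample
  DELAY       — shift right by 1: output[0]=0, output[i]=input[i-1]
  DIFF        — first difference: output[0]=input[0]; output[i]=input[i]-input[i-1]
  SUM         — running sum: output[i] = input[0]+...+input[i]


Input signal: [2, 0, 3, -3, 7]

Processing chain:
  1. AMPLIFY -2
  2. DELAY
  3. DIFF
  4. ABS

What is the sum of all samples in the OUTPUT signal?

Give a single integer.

Input: [2, 0, 3, -3, 7]
Stage 1 (AMPLIFY -2): 2*-2=-4, 0*-2=0, 3*-2=-6, -3*-2=6, 7*-2=-14 -> [-4, 0, -6, 6, -14]
Stage 2 (DELAY): [0, -4, 0, -6, 6] = [0, -4, 0, -6, 6] -> [0, -4, 0, -6, 6]
Stage 3 (DIFF): s[0]=0, -4-0=-4, 0--4=4, -6-0=-6, 6--6=12 -> [0, -4, 4, -6, 12]
Stage 4 (ABS): |0|=0, |-4|=4, |4|=4, |-6|=6, |12|=12 -> [0, 4, 4, 6, 12]
Output sum: 26

Answer: 26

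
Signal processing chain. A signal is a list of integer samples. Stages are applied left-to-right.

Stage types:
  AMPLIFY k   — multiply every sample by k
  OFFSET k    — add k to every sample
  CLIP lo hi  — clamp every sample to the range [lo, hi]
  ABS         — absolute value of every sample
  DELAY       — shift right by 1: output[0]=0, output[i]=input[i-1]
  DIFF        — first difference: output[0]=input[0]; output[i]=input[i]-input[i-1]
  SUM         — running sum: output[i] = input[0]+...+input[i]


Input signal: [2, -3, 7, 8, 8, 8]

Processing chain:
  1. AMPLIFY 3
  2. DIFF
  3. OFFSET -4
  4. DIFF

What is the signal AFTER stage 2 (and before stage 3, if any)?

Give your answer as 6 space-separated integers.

Answer: 6 -15 30 3 0 0

Derivation:
Input: [2, -3, 7, 8, 8, 8]
Stage 1 (AMPLIFY 3): 2*3=6, -3*3=-9, 7*3=21, 8*3=24, 8*3=24, 8*3=24 -> [6, -9, 21, 24, 24, 24]
Stage 2 (DIFF): s[0]=6, -9-6=-15, 21--9=30, 24-21=3, 24-24=0, 24-24=0 -> [6, -15, 30, 3, 0, 0]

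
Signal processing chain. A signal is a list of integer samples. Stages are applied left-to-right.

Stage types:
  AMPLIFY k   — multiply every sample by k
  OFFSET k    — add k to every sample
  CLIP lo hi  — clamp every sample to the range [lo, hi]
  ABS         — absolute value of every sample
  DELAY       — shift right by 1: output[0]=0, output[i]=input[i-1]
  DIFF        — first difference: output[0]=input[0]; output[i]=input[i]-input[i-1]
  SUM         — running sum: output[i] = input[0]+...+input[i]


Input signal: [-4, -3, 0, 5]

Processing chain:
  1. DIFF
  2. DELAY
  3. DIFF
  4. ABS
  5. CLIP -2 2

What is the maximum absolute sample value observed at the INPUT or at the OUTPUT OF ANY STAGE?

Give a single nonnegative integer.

Answer: 5

Derivation:
Input: [-4, -3, 0, 5] (max |s|=5)
Stage 1 (DIFF): s[0]=-4, -3--4=1, 0--3=3, 5-0=5 -> [-4, 1, 3, 5] (max |s|=5)
Stage 2 (DELAY): [0, -4, 1, 3] = [0, -4, 1, 3] -> [0, -4, 1, 3] (max |s|=4)
Stage 3 (DIFF): s[0]=0, -4-0=-4, 1--4=5, 3-1=2 -> [0, -4, 5, 2] (max |s|=5)
Stage 4 (ABS): |0|=0, |-4|=4, |5|=5, |2|=2 -> [0, 4, 5, 2] (max |s|=5)
Stage 5 (CLIP -2 2): clip(0,-2,2)=0, clip(4,-2,2)=2, clip(5,-2,2)=2, clip(2,-2,2)=2 -> [0, 2, 2, 2] (max |s|=2)
Overall max amplitude: 5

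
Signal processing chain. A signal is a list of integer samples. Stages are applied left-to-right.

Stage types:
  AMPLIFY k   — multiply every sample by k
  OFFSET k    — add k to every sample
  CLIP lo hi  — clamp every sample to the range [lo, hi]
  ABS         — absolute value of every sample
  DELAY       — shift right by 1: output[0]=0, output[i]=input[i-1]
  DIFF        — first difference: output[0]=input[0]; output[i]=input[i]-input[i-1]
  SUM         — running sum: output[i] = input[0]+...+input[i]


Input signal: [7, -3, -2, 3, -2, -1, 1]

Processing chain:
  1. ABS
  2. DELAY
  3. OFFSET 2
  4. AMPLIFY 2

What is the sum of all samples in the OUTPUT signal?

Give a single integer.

Answer: 64

Derivation:
Input: [7, -3, -2, 3, -2, -1, 1]
Stage 1 (ABS): |7|=7, |-3|=3, |-2|=2, |3|=3, |-2|=2, |-1|=1, |1|=1 -> [7, 3, 2, 3, 2, 1, 1]
Stage 2 (DELAY): [0, 7, 3, 2, 3, 2, 1] = [0, 7, 3, 2, 3, 2, 1] -> [0, 7, 3, 2, 3, 2, 1]
Stage 3 (OFFSET 2): 0+2=2, 7+2=9, 3+2=5, 2+2=4, 3+2=5, 2+2=4, 1+2=3 -> [2, 9, 5, 4, 5, 4, 3]
Stage 4 (AMPLIFY 2): 2*2=4, 9*2=18, 5*2=10, 4*2=8, 5*2=10, 4*2=8, 3*2=6 -> [4, 18, 10, 8, 10, 8, 6]
Output sum: 64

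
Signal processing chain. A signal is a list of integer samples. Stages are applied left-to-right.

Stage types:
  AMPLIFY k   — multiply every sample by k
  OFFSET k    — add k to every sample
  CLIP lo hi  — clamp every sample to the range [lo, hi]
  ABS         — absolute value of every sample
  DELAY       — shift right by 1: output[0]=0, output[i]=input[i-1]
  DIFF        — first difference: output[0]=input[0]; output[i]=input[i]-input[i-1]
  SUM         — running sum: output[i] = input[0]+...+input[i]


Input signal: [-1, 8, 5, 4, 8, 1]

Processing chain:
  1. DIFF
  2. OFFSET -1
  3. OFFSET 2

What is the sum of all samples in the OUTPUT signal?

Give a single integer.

Input: [-1, 8, 5, 4, 8, 1]
Stage 1 (DIFF): s[0]=-1, 8--1=9, 5-8=-3, 4-5=-1, 8-4=4, 1-8=-7 -> [-1, 9, -3, -1, 4, -7]
Stage 2 (OFFSET -1): -1+-1=-2, 9+-1=8, -3+-1=-4, -1+-1=-2, 4+-1=3, -7+-1=-8 -> [-2, 8, -4, -2, 3, -8]
Stage 3 (OFFSET 2): -2+2=0, 8+2=10, -4+2=-2, -2+2=0, 3+2=5, -8+2=-6 -> [0, 10, -2, 0, 5, -6]
Output sum: 7

Answer: 7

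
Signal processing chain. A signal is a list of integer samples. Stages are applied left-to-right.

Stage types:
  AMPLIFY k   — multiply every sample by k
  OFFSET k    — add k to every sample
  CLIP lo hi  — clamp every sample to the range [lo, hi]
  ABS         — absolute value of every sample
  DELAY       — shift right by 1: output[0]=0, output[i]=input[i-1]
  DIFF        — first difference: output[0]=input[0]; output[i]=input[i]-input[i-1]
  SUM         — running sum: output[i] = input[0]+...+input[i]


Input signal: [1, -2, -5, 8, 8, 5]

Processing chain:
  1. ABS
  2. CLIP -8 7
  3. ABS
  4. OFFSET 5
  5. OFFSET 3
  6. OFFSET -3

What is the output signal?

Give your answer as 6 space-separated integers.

Answer: 6 7 10 12 12 10

Derivation:
Input: [1, -2, -5, 8, 8, 5]
Stage 1 (ABS): |1|=1, |-2|=2, |-5|=5, |8|=8, |8|=8, |5|=5 -> [1, 2, 5, 8, 8, 5]
Stage 2 (CLIP -8 7): clip(1,-8,7)=1, clip(2,-8,7)=2, clip(5,-8,7)=5, clip(8,-8,7)=7, clip(8,-8,7)=7, clip(5,-8,7)=5 -> [1, 2, 5, 7, 7, 5]
Stage 3 (ABS): |1|=1, |2|=2, |5|=5, |7|=7, |7|=7, |5|=5 -> [1, 2, 5, 7, 7, 5]
Stage 4 (OFFSET 5): 1+5=6, 2+5=7, 5+5=10, 7+5=12, 7+5=12, 5+5=10 -> [6, 7, 10, 12, 12, 10]
Stage 5 (OFFSET 3): 6+3=9, 7+3=10, 10+3=13, 12+3=15, 12+3=15, 10+3=13 -> [9, 10, 13, 15, 15, 13]
Stage 6 (OFFSET -3): 9+-3=6, 10+-3=7, 13+-3=10, 15+-3=12, 15+-3=12, 13+-3=10 -> [6, 7, 10, 12, 12, 10]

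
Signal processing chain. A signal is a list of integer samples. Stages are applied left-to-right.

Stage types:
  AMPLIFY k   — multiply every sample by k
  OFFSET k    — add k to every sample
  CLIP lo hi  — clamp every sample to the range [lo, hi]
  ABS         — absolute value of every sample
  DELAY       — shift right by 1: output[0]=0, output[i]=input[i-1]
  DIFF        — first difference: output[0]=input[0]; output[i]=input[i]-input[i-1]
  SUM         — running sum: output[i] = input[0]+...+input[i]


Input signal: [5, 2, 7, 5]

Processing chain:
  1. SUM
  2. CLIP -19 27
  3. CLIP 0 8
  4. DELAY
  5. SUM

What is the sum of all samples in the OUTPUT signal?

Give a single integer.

Answer: 37

Derivation:
Input: [5, 2, 7, 5]
Stage 1 (SUM): sum[0..0]=5, sum[0..1]=7, sum[0..2]=14, sum[0..3]=19 -> [5, 7, 14, 19]
Stage 2 (CLIP -19 27): clip(5,-19,27)=5, clip(7,-19,27)=7, clip(14,-19,27)=14, clip(19,-19,27)=19 -> [5, 7, 14, 19]
Stage 3 (CLIP 0 8): clip(5,0,8)=5, clip(7,0,8)=7, clip(14,0,8)=8, clip(19,0,8)=8 -> [5, 7, 8, 8]
Stage 4 (DELAY): [0, 5, 7, 8] = [0, 5, 7, 8] -> [0, 5, 7, 8]
Stage 5 (SUM): sum[0..0]=0, sum[0..1]=5, sum[0..2]=12, sum[0..3]=20 -> [0, 5, 12, 20]
Output sum: 37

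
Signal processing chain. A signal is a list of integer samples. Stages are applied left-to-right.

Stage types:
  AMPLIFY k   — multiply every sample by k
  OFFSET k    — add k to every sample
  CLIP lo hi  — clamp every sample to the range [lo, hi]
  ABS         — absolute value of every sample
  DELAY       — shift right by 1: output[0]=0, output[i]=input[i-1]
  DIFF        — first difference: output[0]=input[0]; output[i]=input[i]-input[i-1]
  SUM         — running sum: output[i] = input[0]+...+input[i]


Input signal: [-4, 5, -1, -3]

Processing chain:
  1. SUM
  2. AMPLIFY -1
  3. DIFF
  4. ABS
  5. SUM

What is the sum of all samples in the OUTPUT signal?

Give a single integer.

Input: [-4, 5, -1, -3]
Stage 1 (SUM): sum[0..0]=-4, sum[0..1]=1, sum[0..2]=0, sum[0..3]=-3 -> [-4, 1, 0, -3]
Stage 2 (AMPLIFY -1): -4*-1=4, 1*-1=-1, 0*-1=0, -3*-1=3 -> [4, -1, 0, 3]
Stage 3 (DIFF): s[0]=4, -1-4=-5, 0--1=1, 3-0=3 -> [4, -5, 1, 3]
Stage 4 (ABS): |4|=4, |-5|=5, |1|=1, |3|=3 -> [4, 5, 1, 3]
Stage 5 (SUM): sum[0..0]=4, sum[0..1]=9, sum[0..2]=10, sum[0..3]=13 -> [4, 9, 10, 13]
Output sum: 36

Answer: 36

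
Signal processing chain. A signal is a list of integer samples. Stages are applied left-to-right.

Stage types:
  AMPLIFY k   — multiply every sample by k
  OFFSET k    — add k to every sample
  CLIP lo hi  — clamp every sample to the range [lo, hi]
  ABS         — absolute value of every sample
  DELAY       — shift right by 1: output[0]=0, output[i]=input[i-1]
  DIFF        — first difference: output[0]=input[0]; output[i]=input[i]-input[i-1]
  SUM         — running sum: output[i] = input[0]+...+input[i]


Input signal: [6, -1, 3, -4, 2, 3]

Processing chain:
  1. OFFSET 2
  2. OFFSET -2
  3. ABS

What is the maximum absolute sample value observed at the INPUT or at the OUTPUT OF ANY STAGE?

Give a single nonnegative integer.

Answer: 8

Derivation:
Input: [6, -1, 3, -4, 2, 3] (max |s|=6)
Stage 1 (OFFSET 2): 6+2=8, -1+2=1, 3+2=5, -4+2=-2, 2+2=4, 3+2=5 -> [8, 1, 5, -2, 4, 5] (max |s|=8)
Stage 2 (OFFSET -2): 8+-2=6, 1+-2=-1, 5+-2=3, -2+-2=-4, 4+-2=2, 5+-2=3 -> [6, -1, 3, -4, 2, 3] (max |s|=6)
Stage 3 (ABS): |6|=6, |-1|=1, |3|=3, |-4|=4, |2|=2, |3|=3 -> [6, 1, 3, 4, 2, 3] (max |s|=6)
Overall max amplitude: 8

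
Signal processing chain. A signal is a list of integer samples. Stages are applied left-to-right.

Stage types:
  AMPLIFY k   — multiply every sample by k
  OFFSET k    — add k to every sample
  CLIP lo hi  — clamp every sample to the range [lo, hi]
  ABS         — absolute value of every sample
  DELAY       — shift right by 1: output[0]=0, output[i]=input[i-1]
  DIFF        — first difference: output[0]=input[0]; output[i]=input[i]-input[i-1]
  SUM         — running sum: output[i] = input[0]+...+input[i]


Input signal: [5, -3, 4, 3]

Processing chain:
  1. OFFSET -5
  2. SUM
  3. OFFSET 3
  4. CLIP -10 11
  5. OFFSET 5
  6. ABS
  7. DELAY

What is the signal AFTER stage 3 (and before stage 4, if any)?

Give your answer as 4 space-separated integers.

Answer: 3 -5 -6 -8

Derivation:
Input: [5, -3, 4, 3]
Stage 1 (OFFSET -5): 5+-5=0, -3+-5=-8, 4+-5=-1, 3+-5=-2 -> [0, -8, -1, -2]
Stage 2 (SUM): sum[0..0]=0, sum[0..1]=-8, sum[0..2]=-9, sum[0..3]=-11 -> [0, -8, -9, -11]
Stage 3 (OFFSET 3): 0+3=3, -8+3=-5, -9+3=-6, -11+3=-8 -> [3, -5, -6, -8]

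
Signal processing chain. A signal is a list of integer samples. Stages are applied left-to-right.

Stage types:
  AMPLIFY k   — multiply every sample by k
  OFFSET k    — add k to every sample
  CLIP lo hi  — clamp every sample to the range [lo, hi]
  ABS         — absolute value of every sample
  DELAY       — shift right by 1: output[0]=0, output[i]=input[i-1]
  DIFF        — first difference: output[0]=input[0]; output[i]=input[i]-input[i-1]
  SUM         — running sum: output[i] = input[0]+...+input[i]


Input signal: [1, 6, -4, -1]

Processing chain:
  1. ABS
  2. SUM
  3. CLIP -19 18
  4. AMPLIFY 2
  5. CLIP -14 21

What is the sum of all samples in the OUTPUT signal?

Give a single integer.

Input: [1, 6, -4, -1]
Stage 1 (ABS): |1|=1, |6|=6, |-4|=4, |-1|=1 -> [1, 6, 4, 1]
Stage 2 (SUM): sum[0..0]=1, sum[0..1]=7, sum[0..2]=11, sum[0..3]=12 -> [1, 7, 11, 12]
Stage 3 (CLIP -19 18): clip(1,-19,18)=1, clip(7,-19,18)=7, clip(11,-19,18)=11, clip(12,-19,18)=12 -> [1, 7, 11, 12]
Stage 4 (AMPLIFY 2): 1*2=2, 7*2=14, 11*2=22, 12*2=24 -> [2, 14, 22, 24]
Stage 5 (CLIP -14 21): clip(2,-14,21)=2, clip(14,-14,21)=14, clip(22,-14,21)=21, clip(24,-14,21)=21 -> [2, 14, 21, 21]
Output sum: 58

Answer: 58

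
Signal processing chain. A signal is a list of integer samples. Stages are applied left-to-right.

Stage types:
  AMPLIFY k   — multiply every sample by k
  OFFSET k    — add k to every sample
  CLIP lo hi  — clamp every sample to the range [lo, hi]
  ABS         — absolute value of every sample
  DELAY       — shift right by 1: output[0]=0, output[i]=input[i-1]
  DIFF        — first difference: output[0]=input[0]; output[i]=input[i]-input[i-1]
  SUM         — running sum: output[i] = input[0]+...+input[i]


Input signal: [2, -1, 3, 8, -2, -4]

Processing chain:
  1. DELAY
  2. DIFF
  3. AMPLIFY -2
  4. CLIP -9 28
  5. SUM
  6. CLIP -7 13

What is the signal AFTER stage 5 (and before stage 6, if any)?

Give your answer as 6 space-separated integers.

Answer: 0 -4 2 -6 -15 5

Derivation:
Input: [2, -1, 3, 8, -2, -4]
Stage 1 (DELAY): [0, 2, -1, 3, 8, -2] = [0, 2, -1, 3, 8, -2] -> [0, 2, -1, 3, 8, -2]
Stage 2 (DIFF): s[0]=0, 2-0=2, -1-2=-3, 3--1=4, 8-3=5, -2-8=-10 -> [0, 2, -3, 4, 5, -10]
Stage 3 (AMPLIFY -2): 0*-2=0, 2*-2=-4, -3*-2=6, 4*-2=-8, 5*-2=-10, -10*-2=20 -> [0, -4, 6, -8, -10, 20]
Stage 4 (CLIP -9 28): clip(0,-9,28)=0, clip(-4,-9,28)=-4, clip(6,-9,28)=6, clip(-8,-9,28)=-8, clip(-10,-9,28)=-9, clip(20,-9,28)=20 -> [0, -4, 6, -8, -9, 20]
Stage 5 (SUM): sum[0..0]=0, sum[0..1]=-4, sum[0..2]=2, sum[0..3]=-6, sum[0..4]=-15, sum[0..5]=5 -> [0, -4, 2, -6, -15, 5]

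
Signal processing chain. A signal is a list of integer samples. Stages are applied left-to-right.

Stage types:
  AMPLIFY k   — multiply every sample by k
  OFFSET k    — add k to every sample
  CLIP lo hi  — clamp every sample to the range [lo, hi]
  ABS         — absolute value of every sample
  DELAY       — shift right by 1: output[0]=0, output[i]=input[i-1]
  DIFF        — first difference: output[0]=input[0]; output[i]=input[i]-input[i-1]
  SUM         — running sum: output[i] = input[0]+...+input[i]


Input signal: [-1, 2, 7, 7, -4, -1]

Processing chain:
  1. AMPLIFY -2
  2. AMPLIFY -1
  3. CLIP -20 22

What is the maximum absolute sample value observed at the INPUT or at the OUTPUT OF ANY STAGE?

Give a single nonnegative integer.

Input: [-1, 2, 7, 7, -4, -1] (max |s|=7)
Stage 1 (AMPLIFY -2): -1*-2=2, 2*-2=-4, 7*-2=-14, 7*-2=-14, -4*-2=8, -1*-2=2 -> [2, -4, -14, -14, 8, 2] (max |s|=14)
Stage 2 (AMPLIFY -1): 2*-1=-2, -4*-1=4, -14*-1=14, -14*-1=14, 8*-1=-8, 2*-1=-2 -> [-2, 4, 14, 14, -8, -2] (max |s|=14)
Stage 3 (CLIP -20 22): clip(-2,-20,22)=-2, clip(4,-20,22)=4, clip(14,-20,22)=14, clip(14,-20,22)=14, clip(-8,-20,22)=-8, clip(-2,-20,22)=-2 -> [-2, 4, 14, 14, -8, -2] (max |s|=14)
Overall max amplitude: 14

Answer: 14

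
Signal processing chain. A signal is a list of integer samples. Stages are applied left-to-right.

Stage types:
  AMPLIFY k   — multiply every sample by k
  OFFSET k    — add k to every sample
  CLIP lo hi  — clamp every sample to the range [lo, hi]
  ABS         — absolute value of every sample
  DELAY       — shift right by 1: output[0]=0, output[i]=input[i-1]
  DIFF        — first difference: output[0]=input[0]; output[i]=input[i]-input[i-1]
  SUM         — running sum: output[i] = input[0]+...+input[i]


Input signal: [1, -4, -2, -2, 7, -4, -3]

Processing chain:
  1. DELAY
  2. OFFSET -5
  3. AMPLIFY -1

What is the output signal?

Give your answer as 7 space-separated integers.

Input: [1, -4, -2, -2, 7, -4, -3]
Stage 1 (DELAY): [0, 1, -4, -2, -2, 7, -4] = [0, 1, -4, -2, -2, 7, -4] -> [0, 1, -4, -2, -2, 7, -4]
Stage 2 (OFFSET -5): 0+-5=-5, 1+-5=-4, -4+-5=-9, -2+-5=-7, -2+-5=-7, 7+-5=2, -4+-5=-9 -> [-5, -4, -9, -7, -7, 2, -9]
Stage 3 (AMPLIFY -1): -5*-1=5, -4*-1=4, -9*-1=9, -7*-1=7, -7*-1=7, 2*-1=-2, -9*-1=9 -> [5, 4, 9, 7, 7, -2, 9]

Answer: 5 4 9 7 7 -2 9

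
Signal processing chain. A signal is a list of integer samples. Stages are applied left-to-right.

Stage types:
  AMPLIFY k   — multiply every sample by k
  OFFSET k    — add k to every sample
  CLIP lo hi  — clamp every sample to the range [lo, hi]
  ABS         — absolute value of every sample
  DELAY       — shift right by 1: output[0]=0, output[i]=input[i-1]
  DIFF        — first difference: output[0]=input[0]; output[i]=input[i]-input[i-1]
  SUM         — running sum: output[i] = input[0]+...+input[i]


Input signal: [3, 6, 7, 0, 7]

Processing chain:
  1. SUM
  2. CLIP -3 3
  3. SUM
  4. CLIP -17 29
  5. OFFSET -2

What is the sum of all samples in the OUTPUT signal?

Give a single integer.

Answer: 35

Derivation:
Input: [3, 6, 7, 0, 7]
Stage 1 (SUM): sum[0..0]=3, sum[0..1]=9, sum[0..2]=16, sum[0..3]=16, sum[0..4]=23 -> [3, 9, 16, 16, 23]
Stage 2 (CLIP -3 3): clip(3,-3,3)=3, clip(9,-3,3)=3, clip(16,-3,3)=3, clip(16,-3,3)=3, clip(23,-3,3)=3 -> [3, 3, 3, 3, 3]
Stage 3 (SUM): sum[0..0]=3, sum[0..1]=6, sum[0..2]=9, sum[0..3]=12, sum[0..4]=15 -> [3, 6, 9, 12, 15]
Stage 4 (CLIP -17 29): clip(3,-17,29)=3, clip(6,-17,29)=6, clip(9,-17,29)=9, clip(12,-17,29)=12, clip(15,-17,29)=15 -> [3, 6, 9, 12, 15]
Stage 5 (OFFSET -2): 3+-2=1, 6+-2=4, 9+-2=7, 12+-2=10, 15+-2=13 -> [1, 4, 7, 10, 13]
Output sum: 35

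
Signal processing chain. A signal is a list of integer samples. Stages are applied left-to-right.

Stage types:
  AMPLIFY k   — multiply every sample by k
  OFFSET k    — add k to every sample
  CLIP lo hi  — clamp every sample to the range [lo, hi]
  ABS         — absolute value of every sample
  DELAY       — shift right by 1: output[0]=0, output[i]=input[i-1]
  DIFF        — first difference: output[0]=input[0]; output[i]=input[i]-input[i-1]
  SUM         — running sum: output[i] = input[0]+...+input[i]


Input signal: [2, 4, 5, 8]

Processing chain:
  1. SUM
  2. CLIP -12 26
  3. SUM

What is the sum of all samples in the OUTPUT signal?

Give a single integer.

Answer: 67

Derivation:
Input: [2, 4, 5, 8]
Stage 1 (SUM): sum[0..0]=2, sum[0..1]=6, sum[0..2]=11, sum[0..3]=19 -> [2, 6, 11, 19]
Stage 2 (CLIP -12 26): clip(2,-12,26)=2, clip(6,-12,26)=6, clip(11,-12,26)=11, clip(19,-12,26)=19 -> [2, 6, 11, 19]
Stage 3 (SUM): sum[0..0]=2, sum[0..1]=8, sum[0..2]=19, sum[0..3]=38 -> [2, 8, 19, 38]
Output sum: 67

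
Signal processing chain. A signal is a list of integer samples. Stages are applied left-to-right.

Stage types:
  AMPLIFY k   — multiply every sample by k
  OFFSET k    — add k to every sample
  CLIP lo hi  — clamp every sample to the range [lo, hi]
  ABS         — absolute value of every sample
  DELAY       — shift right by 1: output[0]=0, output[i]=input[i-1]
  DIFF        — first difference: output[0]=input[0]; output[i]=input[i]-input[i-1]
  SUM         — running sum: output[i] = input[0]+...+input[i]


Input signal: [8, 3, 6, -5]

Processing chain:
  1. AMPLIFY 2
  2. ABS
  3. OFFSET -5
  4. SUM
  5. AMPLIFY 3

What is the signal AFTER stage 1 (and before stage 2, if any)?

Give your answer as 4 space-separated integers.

Input: [8, 3, 6, -5]
Stage 1 (AMPLIFY 2): 8*2=16, 3*2=6, 6*2=12, -5*2=-10 -> [16, 6, 12, -10]

Answer: 16 6 12 -10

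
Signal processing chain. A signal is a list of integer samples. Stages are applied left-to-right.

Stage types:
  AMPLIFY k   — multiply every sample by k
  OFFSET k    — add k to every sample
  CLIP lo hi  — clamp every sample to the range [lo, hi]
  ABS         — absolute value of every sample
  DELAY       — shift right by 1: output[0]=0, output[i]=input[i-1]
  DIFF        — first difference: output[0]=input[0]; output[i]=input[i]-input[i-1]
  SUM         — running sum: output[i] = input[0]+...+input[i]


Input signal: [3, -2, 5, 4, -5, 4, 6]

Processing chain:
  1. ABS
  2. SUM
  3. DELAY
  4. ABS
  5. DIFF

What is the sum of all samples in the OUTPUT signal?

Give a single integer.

Answer: 23

Derivation:
Input: [3, -2, 5, 4, -5, 4, 6]
Stage 1 (ABS): |3|=3, |-2|=2, |5|=5, |4|=4, |-5|=5, |4|=4, |6|=6 -> [3, 2, 5, 4, 5, 4, 6]
Stage 2 (SUM): sum[0..0]=3, sum[0..1]=5, sum[0..2]=10, sum[0..3]=14, sum[0..4]=19, sum[0..5]=23, sum[0..6]=29 -> [3, 5, 10, 14, 19, 23, 29]
Stage 3 (DELAY): [0, 3, 5, 10, 14, 19, 23] = [0, 3, 5, 10, 14, 19, 23] -> [0, 3, 5, 10, 14, 19, 23]
Stage 4 (ABS): |0|=0, |3|=3, |5|=5, |10|=10, |14|=14, |19|=19, |23|=23 -> [0, 3, 5, 10, 14, 19, 23]
Stage 5 (DIFF): s[0]=0, 3-0=3, 5-3=2, 10-5=5, 14-10=4, 19-14=5, 23-19=4 -> [0, 3, 2, 5, 4, 5, 4]
Output sum: 23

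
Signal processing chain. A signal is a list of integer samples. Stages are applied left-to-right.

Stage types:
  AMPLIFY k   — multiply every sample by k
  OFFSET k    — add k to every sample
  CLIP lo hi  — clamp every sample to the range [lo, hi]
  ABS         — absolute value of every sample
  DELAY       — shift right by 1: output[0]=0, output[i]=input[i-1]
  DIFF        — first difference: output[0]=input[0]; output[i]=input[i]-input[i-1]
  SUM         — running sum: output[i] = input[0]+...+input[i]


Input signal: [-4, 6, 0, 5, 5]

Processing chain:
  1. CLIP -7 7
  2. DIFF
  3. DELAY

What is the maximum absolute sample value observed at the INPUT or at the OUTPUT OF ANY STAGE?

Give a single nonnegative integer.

Answer: 10

Derivation:
Input: [-4, 6, 0, 5, 5] (max |s|=6)
Stage 1 (CLIP -7 7): clip(-4,-7,7)=-4, clip(6,-7,7)=6, clip(0,-7,7)=0, clip(5,-7,7)=5, clip(5,-7,7)=5 -> [-4, 6, 0, 5, 5] (max |s|=6)
Stage 2 (DIFF): s[0]=-4, 6--4=10, 0-6=-6, 5-0=5, 5-5=0 -> [-4, 10, -6, 5, 0] (max |s|=10)
Stage 3 (DELAY): [0, -4, 10, -6, 5] = [0, -4, 10, -6, 5] -> [0, -4, 10, -6, 5] (max |s|=10)
Overall max amplitude: 10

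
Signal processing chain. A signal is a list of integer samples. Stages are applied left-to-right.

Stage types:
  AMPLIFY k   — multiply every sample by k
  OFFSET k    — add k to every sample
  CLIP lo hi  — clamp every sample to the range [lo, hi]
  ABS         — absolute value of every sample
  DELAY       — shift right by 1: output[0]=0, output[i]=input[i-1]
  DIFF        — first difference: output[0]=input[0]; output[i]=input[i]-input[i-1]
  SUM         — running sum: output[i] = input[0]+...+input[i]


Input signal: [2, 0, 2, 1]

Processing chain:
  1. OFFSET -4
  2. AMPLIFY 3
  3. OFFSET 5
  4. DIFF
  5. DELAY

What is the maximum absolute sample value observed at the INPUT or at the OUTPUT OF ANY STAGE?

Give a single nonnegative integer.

Answer: 12

Derivation:
Input: [2, 0, 2, 1] (max |s|=2)
Stage 1 (OFFSET -4): 2+-4=-2, 0+-4=-4, 2+-4=-2, 1+-4=-3 -> [-2, -4, -2, -3] (max |s|=4)
Stage 2 (AMPLIFY 3): -2*3=-6, -4*3=-12, -2*3=-6, -3*3=-9 -> [-6, -12, -6, -9] (max |s|=12)
Stage 3 (OFFSET 5): -6+5=-1, -12+5=-7, -6+5=-1, -9+5=-4 -> [-1, -7, -1, -4] (max |s|=7)
Stage 4 (DIFF): s[0]=-1, -7--1=-6, -1--7=6, -4--1=-3 -> [-1, -6, 6, -3] (max |s|=6)
Stage 5 (DELAY): [0, -1, -6, 6] = [0, -1, -6, 6] -> [0, -1, -6, 6] (max |s|=6)
Overall max amplitude: 12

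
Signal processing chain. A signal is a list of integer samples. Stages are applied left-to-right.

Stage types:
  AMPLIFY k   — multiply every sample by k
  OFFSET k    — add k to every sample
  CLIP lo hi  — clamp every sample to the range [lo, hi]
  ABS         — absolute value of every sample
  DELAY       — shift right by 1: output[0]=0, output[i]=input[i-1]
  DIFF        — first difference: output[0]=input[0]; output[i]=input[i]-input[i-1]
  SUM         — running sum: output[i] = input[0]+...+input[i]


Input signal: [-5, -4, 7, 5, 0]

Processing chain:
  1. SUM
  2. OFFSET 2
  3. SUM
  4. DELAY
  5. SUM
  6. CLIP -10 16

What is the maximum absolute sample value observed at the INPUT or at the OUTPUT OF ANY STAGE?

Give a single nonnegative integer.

Answer: 28

Derivation:
Input: [-5, -4, 7, 5, 0] (max |s|=7)
Stage 1 (SUM): sum[0..0]=-5, sum[0..1]=-9, sum[0..2]=-2, sum[0..3]=3, sum[0..4]=3 -> [-5, -9, -2, 3, 3] (max |s|=9)
Stage 2 (OFFSET 2): -5+2=-3, -9+2=-7, -2+2=0, 3+2=5, 3+2=5 -> [-3, -7, 0, 5, 5] (max |s|=7)
Stage 3 (SUM): sum[0..0]=-3, sum[0..1]=-10, sum[0..2]=-10, sum[0..3]=-5, sum[0..4]=0 -> [-3, -10, -10, -5, 0] (max |s|=10)
Stage 4 (DELAY): [0, -3, -10, -10, -5] = [0, -3, -10, -10, -5] -> [0, -3, -10, -10, -5] (max |s|=10)
Stage 5 (SUM): sum[0..0]=0, sum[0..1]=-3, sum[0..2]=-13, sum[0..3]=-23, sum[0..4]=-28 -> [0, -3, -13, -23, -28] (max |s|=28)
Stage 6 (CLIP -10 16): clip(0,-10,16)=0, clip(-3,-10,16)=-3, clip(-13,-10,16)=-10, clip(-23,-10,16)=-10, clip(-28,-10,16)=-10 -> [0, -3, -10, -10, -10] (max |s|=10)
Overall max amplitude: 28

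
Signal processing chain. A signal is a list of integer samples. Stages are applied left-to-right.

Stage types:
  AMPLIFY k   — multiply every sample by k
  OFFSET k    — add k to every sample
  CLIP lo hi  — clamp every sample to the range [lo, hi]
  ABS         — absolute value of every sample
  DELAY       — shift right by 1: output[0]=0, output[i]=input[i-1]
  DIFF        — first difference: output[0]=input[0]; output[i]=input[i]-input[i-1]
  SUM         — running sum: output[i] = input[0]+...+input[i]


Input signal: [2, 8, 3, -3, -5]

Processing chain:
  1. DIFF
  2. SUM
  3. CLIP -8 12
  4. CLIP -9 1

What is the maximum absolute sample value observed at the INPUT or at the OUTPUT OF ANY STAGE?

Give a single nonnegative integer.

Input: [2, 8, 3, -3, -5] (max |s|=8)
Stage 1 (DIFF): s[0]=2, 8-2=6, 3-8=-5, -3-3=-6, -5--3=-2 -> [2, 6, -5, -6, -2] (max |s|=6)
Stage 2 (SUM): sum[0..0]=2, sum[0..1]=8, sum[0..2]=3, sum[0..3]=-3, sum[0..4]=-5 -> [2, 8, 3, -3, -5] (max |s|=8)
Stage 3 (CLIP -8 12): clip(2,-8,12)=2, clip(8,-8,12)=8, clip(3,-8,12)=3, clip(-3,-8,12)=-3, clip(-5,-8,12)=-5 -> [2, 8, 3, -3, -5] (max |s|=8)
Stage 4 (CLIP -9 1): clip(2,-9,1)=1, clip(8,-9,1)=1, clip(3,-9,1)=1, clip(-3,-9,1)=-3, clip(-5,-9,1)=-5 -> [1, 1, 1, -3, -5] (max |s|=5)
Overall max amplitude: 8

Answer: 8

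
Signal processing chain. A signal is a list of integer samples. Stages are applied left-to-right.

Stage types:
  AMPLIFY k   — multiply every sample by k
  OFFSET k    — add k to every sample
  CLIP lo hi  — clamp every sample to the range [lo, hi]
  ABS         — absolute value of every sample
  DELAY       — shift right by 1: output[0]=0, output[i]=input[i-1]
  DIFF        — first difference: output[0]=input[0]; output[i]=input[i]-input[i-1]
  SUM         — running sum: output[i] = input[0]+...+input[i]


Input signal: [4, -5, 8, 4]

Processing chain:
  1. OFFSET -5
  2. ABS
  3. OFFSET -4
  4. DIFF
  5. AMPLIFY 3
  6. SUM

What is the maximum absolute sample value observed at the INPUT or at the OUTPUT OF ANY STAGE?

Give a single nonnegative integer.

Answer: 27

Derivation:
Input: [4, -5, 8, 4] (max |s|=8)
Stage 1 (OFFSET -5): 4+-5=-1, -5+-5=-10, 8+-5=3, 4+-5=-1 -> [-1, -10, 3, -1] (max |s|=10)
Stage 2 (ABS): |-1|=1, |-10|=10, |3|=3, |-1|=1 -> [1, 10, 3, 1] (max |s|=10)
Stage 3 (OFFSET -4): 1+-4=-3, 10+-4=6, 3+-4=-1, 1+-4=-3 -> [-3, 6, -1, -3] (max |s|=6)
Stage 4 (DIFF): s[0]=-3, 6--3=9, -1-6=-7, -3--1=-2 -> [-3, 9, -7, -2] (max |s|=9)
Stage 5 (AMPLIFY 3): -3*3=-9, 9*3=27, -7*3=-21, -2*3=-6 -> [-9, 27, -21, -6] (max |s|=27)
Stage 6 (SUM): sum[0..0]=-9, sum[0..1]=18, sum[0..2]=-3, sum[0..3]=-9 -> [-9, 18, -3, -9] (max |s|=18)
Overall max amplitude: 27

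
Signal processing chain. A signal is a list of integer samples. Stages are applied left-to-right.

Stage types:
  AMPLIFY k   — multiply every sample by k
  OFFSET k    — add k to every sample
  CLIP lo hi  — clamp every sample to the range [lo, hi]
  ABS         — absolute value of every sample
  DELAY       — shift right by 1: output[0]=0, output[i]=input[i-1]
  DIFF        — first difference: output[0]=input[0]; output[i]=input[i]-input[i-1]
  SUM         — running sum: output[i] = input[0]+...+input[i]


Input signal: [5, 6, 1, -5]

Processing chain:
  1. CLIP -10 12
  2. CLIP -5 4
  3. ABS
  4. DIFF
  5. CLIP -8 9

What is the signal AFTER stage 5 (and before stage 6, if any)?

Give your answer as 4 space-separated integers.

Input: [5, 6, 1, -5]
Stage 1 (CLIP -10 12): clip(5,-10,12)=5, clip(6,-10,12)=6, clip(1,-10,12)=1, clip(-5,-10,12)=-5 -> [5, 6, 1, -5]
Stage 2 (CLIP -5 4): clip(5,-5,4)=4, clip(6,-5,4)=4, clip(1,-5,4)=1, clip(-5,-5,4)=-5 -> [4, 4, 1, -5]
Stage 3 (ABS): |4|=4, |4|=4, |1|=1, |-5|=5 -> [4, 4, 1, 5]
Stage 4 (DIFF): s[0]=4, 4-4=0, 1-4=-3, 5-1=4 -> [4, 0, -3, 4]
Stage 5 (CLIP -8 9): clip(4,-8,9)=4, clip(0,-8,9)=0, clip(-3,-8,9)=-3, clip(4,-8,9)=4 -> [4, 0, -3, 4]

Answer: 4 0 -3 4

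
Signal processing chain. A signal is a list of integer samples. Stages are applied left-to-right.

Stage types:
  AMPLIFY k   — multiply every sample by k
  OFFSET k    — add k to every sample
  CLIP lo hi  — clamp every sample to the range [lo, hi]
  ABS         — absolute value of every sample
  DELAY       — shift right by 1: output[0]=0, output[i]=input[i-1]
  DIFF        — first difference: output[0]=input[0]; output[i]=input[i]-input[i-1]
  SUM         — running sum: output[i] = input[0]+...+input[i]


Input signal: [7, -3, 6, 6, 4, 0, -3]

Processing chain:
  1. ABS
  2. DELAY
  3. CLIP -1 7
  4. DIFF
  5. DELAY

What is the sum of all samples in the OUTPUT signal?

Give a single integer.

Input: [7, -3, 6, 6, 4, 0, -3]
Stage 1 (ABS): |7|=7, |-3|=3, |6|=6, |6|=6, |4|=4, |0|=0, |-3|=3 -> [7, 3, 6, 6, 4, 0, 3]
Stage 2 (DELAY): [0, 7, 3, 6, 6, 4, 0] = [0, 7, 3, 6, 6, 4, 0] -> [0, 7, 3, 6, 6, 4, 0]
Stage 3 (CLIP -1 7): clip(0,-1,7)=0, clip(7,-1,7)=7, clip(3,-1,7)=3, clip(6,-1,7)=6, clip(6,-1,7)=6, clip(4,-1,7)=4, clip(0,-1,7)=0 -> [0, 7, 3, 6, 6, 4, 0]
Stage 4 (DIFF): s[0]=0, 7-0=7, 3-7=-4, 6-3=3, 6-6=0, 4-6=-2, 0-4=-4 -> [0, 7, -4, 3, 0, -2, -4]
Stage 5 (DELAY): [0, 0, 7, -4, 3, 0, -2] = [0, 0, 7, -4, 3, 0, -2] -> [0, 0, 7, -4, 3, 0, -2]
Output sum: 4

Answer: 4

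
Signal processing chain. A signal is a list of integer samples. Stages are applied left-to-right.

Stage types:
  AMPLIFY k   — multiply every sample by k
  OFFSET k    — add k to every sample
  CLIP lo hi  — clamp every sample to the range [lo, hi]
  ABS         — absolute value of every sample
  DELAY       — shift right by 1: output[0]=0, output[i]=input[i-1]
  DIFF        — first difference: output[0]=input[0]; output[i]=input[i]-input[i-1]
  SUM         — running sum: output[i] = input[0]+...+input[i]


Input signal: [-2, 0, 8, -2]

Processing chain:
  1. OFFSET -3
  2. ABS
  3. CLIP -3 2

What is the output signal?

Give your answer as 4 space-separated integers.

Input: [-2, 0, 8, -2]
Stage 1 (OFFSET -3): -2+-3=-5, 0+-3=-3, 8+-3=5, -2+-3=-5 -> [-5, -3, 5, -5]
Stage 2 (ABS): |-5|=5, |-3|=3, |5|=5, |-5|=5 -> [5, 3, 5, 5]
Stage 3 (CLIP -3 2): clip(5,-3,2)=2, clip(3,-3,2)=2, clip(5,-3,2)=2, clip(5,-3,2)=2 -> [2, 2, 2, 2]

Answer: 2 2 2 2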